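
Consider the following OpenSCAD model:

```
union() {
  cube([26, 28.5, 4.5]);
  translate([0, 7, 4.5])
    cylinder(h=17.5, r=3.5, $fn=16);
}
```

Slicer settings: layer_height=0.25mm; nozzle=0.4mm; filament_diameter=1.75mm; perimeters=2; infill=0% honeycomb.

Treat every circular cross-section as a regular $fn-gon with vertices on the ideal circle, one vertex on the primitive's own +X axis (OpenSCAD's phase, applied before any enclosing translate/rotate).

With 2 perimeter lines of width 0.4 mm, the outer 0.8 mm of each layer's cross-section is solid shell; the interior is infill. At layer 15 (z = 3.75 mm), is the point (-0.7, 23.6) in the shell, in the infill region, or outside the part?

At z = 3.75 mm: the cube is present — its section is the full 26×28.5 rectangle; the cylinder at (0, 7) is not intersected at this z (z outside [4.5, 22]); Merging all regions: only the 26×28.5 cube is present, so the union is just that shape — 1 connected region. Overall, the cross-section is a single solid region. The nearest boundary edge runs (0.00, 28.50)→(0.00, 0.00); distance from the point to it = 0.70 mm. The point is not inside any of the regions above, so it lies outside the cross-section (0.70 mm from the nearest boundary).

outside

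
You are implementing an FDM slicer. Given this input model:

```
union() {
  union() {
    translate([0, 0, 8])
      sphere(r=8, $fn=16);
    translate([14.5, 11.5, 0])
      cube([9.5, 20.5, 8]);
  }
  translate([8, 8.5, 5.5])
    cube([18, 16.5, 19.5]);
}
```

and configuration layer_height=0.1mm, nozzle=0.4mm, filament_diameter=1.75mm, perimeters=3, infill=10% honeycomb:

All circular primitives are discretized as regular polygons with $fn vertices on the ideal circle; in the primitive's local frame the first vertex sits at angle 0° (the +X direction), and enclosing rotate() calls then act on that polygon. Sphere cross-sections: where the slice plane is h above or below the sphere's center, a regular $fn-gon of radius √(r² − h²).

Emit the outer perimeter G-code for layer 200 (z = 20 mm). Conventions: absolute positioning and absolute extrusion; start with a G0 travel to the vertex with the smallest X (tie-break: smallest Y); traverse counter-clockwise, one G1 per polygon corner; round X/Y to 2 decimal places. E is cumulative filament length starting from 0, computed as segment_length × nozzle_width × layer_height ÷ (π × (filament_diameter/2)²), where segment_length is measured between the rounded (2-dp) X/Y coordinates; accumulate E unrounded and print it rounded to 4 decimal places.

At z = 20 mm: the sphere is absent (|z−center|=12.000 > r=8); the cube at (14.5, 11.5) does not reach this height (z outside [0, 8]); Taking the union: nothing is present at this height; the cube at (8, 8.5) (footprint 18×16.5) is included at this height; Combining (union): only the 18×16.5 cube at (8, 8.5) is present, so the union is just that shape — 1 connected region. The outline is a single polygon with 4 vertices. Extrusion per mm of travel: 0.4 × 0.1 / (π × 0.875²) = 0.016630. Accumulating E over each segment gives final E = 1.1475.

G0 X8.00 Y8.50 Z20.00
G1 X26.00 Y8.50 E0.2993
G1 X26.00 Y25.00 E0.5737
G1 X8.00 Y25.00 E0.8731
G1 X8.00 Y8.50 E1.1475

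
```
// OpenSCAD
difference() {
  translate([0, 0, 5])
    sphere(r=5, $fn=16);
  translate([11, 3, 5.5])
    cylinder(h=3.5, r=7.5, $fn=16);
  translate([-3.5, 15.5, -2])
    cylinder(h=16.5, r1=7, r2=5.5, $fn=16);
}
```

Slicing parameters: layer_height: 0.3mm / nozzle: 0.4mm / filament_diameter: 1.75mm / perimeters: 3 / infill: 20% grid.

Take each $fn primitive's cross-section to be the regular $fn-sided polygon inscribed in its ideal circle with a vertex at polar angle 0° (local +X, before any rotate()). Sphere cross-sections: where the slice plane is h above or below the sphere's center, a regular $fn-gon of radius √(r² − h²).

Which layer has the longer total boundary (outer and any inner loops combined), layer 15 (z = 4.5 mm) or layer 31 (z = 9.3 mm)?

layer 15 (z = 4.5 mm)

Layer 15 (z = 4.5): the r=5 sphere contributes a regular 16-gon of circumradius √(5²−0.5²) = 4.975 (perimeter = 2·16·4.975·sin(180°/16) = 31.06 mm); the cylinder at (11, 3) is not intersected at this z (z outside [5.5, 9]); the cone at (-3.5, 15.5) contributes a regular 16-gon of circumradius 6.409 (interpolated between r1=7 and r2=5.5 at t=0.394) (perimeter = 2·16·6.409·sin(180°/16) = 40.01 mm); Subtracting the remaining from the first: starting from the r=5 sphere, the cone at (-3.5, 15.5) misses the remaining region (no effect) — boundary = 31.06 mm. So its perimeter = 31.06 mm. Layer 31 (z = 9.3): the sphere: section is a regular 16-gon, circumradius = √(r²−h²) = √(5²−4.3²) = 2.551 (perimeter = 2·16·2.551·sin(180°/16) = 15.93 mm); the cylinder at (11, 3) is absent (z outside [5.5, 9]); the cone at (-3.5, 15.5) (r1=7→r2=5.5) has section circumradius 5.973 here — a regular 16-gon (perimeter = 2·16·5.973·sin(180°/16) = 37.29 mm); Subtracting the remaining from the first: starting from the r=5 sphere, the cone at (-3.5, 15.5) misses the remaining region (no effect) — boundary = 15.93 mm. So its perimeter = 15.93 mm. Layer 15 is larger (31.06 vs 15.93 mm).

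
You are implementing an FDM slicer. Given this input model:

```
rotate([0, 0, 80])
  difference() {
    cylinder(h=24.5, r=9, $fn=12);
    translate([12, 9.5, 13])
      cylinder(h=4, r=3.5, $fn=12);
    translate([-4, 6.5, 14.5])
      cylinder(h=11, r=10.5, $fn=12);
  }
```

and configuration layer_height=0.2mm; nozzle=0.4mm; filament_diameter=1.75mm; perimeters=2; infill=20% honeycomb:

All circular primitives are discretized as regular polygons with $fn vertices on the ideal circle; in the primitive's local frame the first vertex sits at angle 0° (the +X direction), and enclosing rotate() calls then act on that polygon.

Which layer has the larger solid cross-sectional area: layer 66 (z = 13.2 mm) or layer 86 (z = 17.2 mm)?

Layer 66 (z = 13.2): the r=9 cylinder contributes a regular 12-gon of circumradius 9 (area = (12/2)·9.000²·sin(360°/12) = 243.00 mm²); the cylinder at (12, 9.5): section is a regular 12-gon, circumradius r=3.5 (area = (12/2)·3.500²·sin(360°/12) = 36.75 mm²); the cylinder at (-4, 6.5) is absent (z outside [14.5, 25.5]); After the difference (first − rest): starting from the r=9 cylinder (243.00 mm²), the r=3.5 cylinder at (12, 9.5) misses the remaining region (no effect) — area = 243.00 mm²; (rotated 80° about Z; rotation is an isometry so areas/perimeters/island counts are preserved). So its area = 243.00 mm². Layer 86 (z = 17.2): the r=9 cylinder contributes a regular 12-gon of circumradius 9 (area = (12/2)·9.000²·sin(360°/12) = 243.00 mm²); the cylinder at (12, 9.5) does not reach this height (z outside [13, 17]); the cylinder at (-4, 6.5): section is a regular 12-gon, circumradius r=10.5 (area = (12/2)·10.500²·sin(360°/12) = 330.75 mm²); Taking the first minus the rest: starting from the r=9 cylinder (243.00 mm²), the r=10.5 cylinder at (-4, 6.5) partially overlaps it — only the 142.24 mm² overlap (of its 330.75 mm²) is removed, clipping the outline — area = 100.76 mm²; (rotated 80° about Z; rotation is an isometry so areas/perimeters/island counts are preserved). So its area = 100.76 mm². Layer 66 is larger (243.00 vs 100.76 mm²).

layer 66 (z = 13.2 mm)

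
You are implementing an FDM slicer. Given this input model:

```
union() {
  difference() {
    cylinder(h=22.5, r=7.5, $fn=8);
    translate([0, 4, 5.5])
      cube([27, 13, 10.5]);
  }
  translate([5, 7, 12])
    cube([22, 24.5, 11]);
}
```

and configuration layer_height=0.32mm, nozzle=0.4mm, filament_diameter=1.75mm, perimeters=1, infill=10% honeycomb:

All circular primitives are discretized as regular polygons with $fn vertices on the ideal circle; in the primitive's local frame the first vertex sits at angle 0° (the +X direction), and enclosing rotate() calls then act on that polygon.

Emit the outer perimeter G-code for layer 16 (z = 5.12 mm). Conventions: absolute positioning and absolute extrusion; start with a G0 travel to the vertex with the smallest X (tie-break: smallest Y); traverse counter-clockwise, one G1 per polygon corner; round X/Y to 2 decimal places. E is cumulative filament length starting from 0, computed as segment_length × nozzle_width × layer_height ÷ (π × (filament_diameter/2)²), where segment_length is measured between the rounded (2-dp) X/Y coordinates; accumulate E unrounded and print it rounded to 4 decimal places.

G0 X-7.50 Y0.00 Z5.12
G1 X-5.30 Y-5.30 E0.3054
G1 X0.00 Y-7.50 E0.6108
G1 X5.30 Y-5.30 E0.9161
G1 X7.50 Y0.00 E1.2215
G1 X5.30 Y5.30 E1.5269
G1 X0.00 Y7.50 E1.8323
G1 X-5.30 Y5.30 E2.1377
G1 X-7.50 Y0.00 E2.4430

At z = 5.12 mm: the r=7.5 cylinder gives a regular 8-gon of circumradius 7.5 (constant along its height); the cube at (0, 4) does not reach this height (z outside [5.5, 16]); After the difference (first − rest): none of the subtracted shapes is present at this height, so the r=7.5 cylinder is unchanged — 1 connected region; the cube at (5, 7) is absent (z outside [12, 23]); Combining (union): only the result so far is present, so the union is just that shape — 1 connected region. The outline is a single polygon with 8 vertices. Extrusion per mm of travel: 0.4 × 0.32 / (π × 0.875²) = 0.053216. Accumulating E over each segment gives final E = 2.4430.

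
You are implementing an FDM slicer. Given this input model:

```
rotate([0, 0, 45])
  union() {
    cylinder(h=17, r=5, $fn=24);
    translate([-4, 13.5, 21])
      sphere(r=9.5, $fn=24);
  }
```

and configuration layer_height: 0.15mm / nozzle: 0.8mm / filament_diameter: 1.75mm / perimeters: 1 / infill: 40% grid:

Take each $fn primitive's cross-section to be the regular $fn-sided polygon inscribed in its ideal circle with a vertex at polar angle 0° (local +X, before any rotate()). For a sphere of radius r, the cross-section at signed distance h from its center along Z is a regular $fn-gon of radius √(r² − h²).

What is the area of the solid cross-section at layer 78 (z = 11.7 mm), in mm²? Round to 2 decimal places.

89.32 mm²

At z = 11.7 mm: the cylinder: section is a regular 24-gon, circumradius r=5 (area = (24/2)·5.000²·sin(360°/24) = 77.65 mm²); the r=9.5 sphere at (-4, 13.5) contributes a regular 24-gon of circumradius √(9.5²−9.3²) = 1.939 (area = (24/2)·1.939²·sin(360°/24) = 11.68 mm²); Merging all regions: the 2 present regions are separate (no shared area or edge), so areas and boundary lengths simply add and each stays a separate island — area = 89.32 mm²; (rotated 45° about Z; rotation is an isometry so areas/perimeters/island counts are preserved). Overall, the cross-section has 2 separate islands. Net area = 89.32 mm².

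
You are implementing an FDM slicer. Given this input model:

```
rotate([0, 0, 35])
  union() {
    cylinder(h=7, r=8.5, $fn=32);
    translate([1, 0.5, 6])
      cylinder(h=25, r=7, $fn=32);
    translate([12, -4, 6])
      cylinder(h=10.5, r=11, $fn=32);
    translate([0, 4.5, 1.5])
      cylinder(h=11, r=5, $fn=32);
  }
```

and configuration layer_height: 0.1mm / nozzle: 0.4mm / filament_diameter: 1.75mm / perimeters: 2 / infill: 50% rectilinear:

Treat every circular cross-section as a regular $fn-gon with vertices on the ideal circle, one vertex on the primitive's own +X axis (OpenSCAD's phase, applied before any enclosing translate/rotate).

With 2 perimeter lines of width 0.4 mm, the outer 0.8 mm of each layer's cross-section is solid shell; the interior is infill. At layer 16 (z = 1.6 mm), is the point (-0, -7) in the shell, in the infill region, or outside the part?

infill

At z = 1.6 mm: the cylinder: section is a regular 32-gon, circumradius r=8.5; the cylinder at (1, 0.5) does not reach this height (z outside [6, 31]); the cylinder at (12, -4) does not reach this height (z outside [6, 16.5]); the r=5 cylinder at (0, 4.5) contributes a regular 32-gon of circumradius 5; Combining (union): the regions partially overlap (shared area 72.18 mm²), so overlapping operands fuse into one piece — 1 connected region; (rotated 35° about Z; rotation is an isometry so areas/perimeters/island counts are preserved). Overall, the cross-section is a single solid region. Undo the 35° rotation: the query point maps to (-4.015, -5.734) in the un-rotated model frame. The nearest boundary edge runs (-4.72, -7.07)→(-6.01, -6.01); distance from the point to it = 1.48 mm. The point is inside the cross-section and 1.48 mm from the nearest boundary — more than the 0.8 mm shell width (2 × 0.4), so it's in the infill interior.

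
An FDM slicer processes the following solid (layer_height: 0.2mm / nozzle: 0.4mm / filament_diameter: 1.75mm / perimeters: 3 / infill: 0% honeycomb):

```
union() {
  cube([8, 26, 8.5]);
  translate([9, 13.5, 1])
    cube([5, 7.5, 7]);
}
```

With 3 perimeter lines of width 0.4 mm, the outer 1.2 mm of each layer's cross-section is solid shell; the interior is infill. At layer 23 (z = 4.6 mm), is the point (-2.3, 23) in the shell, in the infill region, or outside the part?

At z = 4.6 mm: the cube (footprint 8×26) is included at this height; the cube at (9, 13.5) is present — its section is the full 5×7.5 rectangle; Taking the union: the 2 present regions are separate (no shared area or edge), so areas and boundary lengths simply add and each stays a separate island — 2 connected regions. Overall, the cross-section has 2 separate islands. The nearest boundary edge runs (0.00, 0.00)→(0.00, 26.00); distance from the point to it = 2.30 mm. The point is not inside any of the regions above, so it lies outside the cross-section (2.30 mm from the nearest boundary).

outside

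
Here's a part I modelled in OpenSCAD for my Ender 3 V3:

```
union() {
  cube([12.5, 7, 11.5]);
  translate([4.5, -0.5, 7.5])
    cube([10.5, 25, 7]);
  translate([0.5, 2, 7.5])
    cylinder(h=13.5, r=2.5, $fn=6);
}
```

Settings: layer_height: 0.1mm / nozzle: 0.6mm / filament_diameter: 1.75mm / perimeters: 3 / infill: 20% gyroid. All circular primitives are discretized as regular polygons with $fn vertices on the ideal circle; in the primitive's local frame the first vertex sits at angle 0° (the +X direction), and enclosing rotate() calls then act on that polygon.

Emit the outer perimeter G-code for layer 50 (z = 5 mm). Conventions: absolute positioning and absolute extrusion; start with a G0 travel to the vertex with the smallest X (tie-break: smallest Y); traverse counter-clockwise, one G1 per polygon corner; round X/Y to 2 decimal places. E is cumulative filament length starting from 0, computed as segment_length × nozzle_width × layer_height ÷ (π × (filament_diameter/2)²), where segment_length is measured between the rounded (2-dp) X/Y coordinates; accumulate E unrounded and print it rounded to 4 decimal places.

At z = 5 mm: the cube (footprint 12.5×7) is included at this height; the cube at (4.5, -0.5) is not intersected at this z (z outside [7.5, 14.5]); the cylinder at (0.5, 2) is not intersected at this z (z outside [7.5, 21]); Combining (union): only the 12.5×7 cube is present, so the union is just that shape — 1 connected region. The outline is a single polygon with 4 vertices. Extrusion per mm of travel: 0.6 × 0.1 / (π × 0.875²) = 0.024945. Accumulating E over each segment gives final E = 0.9729.

G0 X0.00 Y0.00 Z5.00
G1 X12.50 Y0.00 E0.3118
G1 X12.50 Y7.00 E0.4864
G1 X0.00 Y7.00 E0.7982
G1 X0.00 Y0.00 E0.9729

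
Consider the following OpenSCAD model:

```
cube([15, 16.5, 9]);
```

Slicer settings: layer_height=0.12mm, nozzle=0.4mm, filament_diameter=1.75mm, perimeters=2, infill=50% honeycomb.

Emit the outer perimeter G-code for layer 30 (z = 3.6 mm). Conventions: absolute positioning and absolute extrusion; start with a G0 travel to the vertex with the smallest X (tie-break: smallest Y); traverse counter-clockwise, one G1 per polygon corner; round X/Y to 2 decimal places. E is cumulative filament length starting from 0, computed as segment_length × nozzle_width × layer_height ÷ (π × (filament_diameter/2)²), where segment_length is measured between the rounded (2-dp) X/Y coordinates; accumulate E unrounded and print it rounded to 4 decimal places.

G0 X0.00 Y0.00 Z3.60
G1 X15.00 Y0.00 E0.2993
G1 X15.00 Y16.50 E0.6286
G1 X0.00 Y16.50 E0.9280
G1 X0.00 Y0.00 E1.2572

At z = 3.6 mm: the 15×16.5 cube contributes its full rectangle. The outline is a single polygon with 4 vertices. Extrusion per mm of travel: 0.4 × 0.12 / (π × 0.875²) = 0.019956. Accumulating E over each segment gives final E = 1.2572.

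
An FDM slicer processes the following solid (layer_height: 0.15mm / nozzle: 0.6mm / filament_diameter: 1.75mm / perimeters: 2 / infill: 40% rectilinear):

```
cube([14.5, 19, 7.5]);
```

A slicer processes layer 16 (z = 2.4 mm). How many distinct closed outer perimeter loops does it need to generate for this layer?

1

At z = 2.4 mm: the cube (footprint 14.5×19) is included at this height. The result has 1 disconnected region.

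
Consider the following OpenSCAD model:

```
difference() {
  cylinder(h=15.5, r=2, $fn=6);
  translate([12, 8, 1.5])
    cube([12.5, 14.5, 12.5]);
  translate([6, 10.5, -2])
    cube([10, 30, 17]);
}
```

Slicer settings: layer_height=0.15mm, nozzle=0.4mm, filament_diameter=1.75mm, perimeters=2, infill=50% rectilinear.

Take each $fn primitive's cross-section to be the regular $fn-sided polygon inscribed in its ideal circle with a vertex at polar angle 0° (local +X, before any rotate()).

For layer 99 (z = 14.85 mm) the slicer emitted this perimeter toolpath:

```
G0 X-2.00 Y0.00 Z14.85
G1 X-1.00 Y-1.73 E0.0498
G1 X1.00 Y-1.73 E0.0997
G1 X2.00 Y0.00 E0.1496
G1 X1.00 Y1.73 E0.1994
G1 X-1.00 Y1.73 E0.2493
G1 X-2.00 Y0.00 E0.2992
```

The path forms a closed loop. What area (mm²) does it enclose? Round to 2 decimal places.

Apply the shoelace formula to the sequence of (X, Y) vertices; enclosed area = 10.38 mm².

10.38 mm²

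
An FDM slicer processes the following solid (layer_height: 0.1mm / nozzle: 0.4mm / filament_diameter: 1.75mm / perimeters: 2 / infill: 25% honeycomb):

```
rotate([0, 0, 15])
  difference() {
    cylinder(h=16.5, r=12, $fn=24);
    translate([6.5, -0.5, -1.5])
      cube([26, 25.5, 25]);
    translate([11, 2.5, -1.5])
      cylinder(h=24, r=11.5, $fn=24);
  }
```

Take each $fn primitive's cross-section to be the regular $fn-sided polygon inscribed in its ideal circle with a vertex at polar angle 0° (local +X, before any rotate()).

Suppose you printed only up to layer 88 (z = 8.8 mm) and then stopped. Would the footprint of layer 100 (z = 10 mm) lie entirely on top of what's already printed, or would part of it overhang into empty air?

entirely on top

Compare the two slices. At z = 8.8: the r=12 cylinder gives a regular 24-gon of circumradius 12 (constant along its height) (area = (24/2)·12.000²·sin(360°/24) = 447.24 mm²); the 26×25.5 cube at (6.5, -0.5) contributes its full rectangle (area 663.00 mm²); the cylinder at (11, 2.5): section is a regular 24-gon, circumradius r=11.5 (area = (24/2)·11.500²·sin(360°/24) = 410.75 mm²); Taking the first minus the rest: starting from the r=12 cylinder (447.24 mm²), the 26×25.5 cube at (6.5, -0.5) partially overlaps it — only the 41.00 mm² overlap (of its 663.00 mm²) is removed, clipping the outline; the r=11.5 cylinder at (11, 2.5) partially overlaps it — only the 134.78 mm² overlap (of its 410.75 mm²) is removed, clipping the outline — area = 271.46 mm²; (rotated 15° about Z; rotation is an isometry so areas/perimeters/island counts are preserved). At z = 10: the r=12 cylinder contributes a regular 24-gon of circumradius 12 (area = (24/2)·12.000²·sin(360°/24) = 447.24 mm²); the cube at (6.5, -0.5) is present — its section is the full 26×25.5 rectangle (area 663.00 mm²); the cylinder at (11, 2.5): section is a regular 24-gon, circumradius r=11.5 (area = (24/2)·11.500²·sin(360°/24) = 410.75 mm²); After the difference (first − rest): starting from the r=12 cylinder (447.24 mm²), the 26×25.5 cube at (6.5, -0.5) partially overlaps it — only the 41.00 mm² overlap (of its 663.00 mm²) is removed, clipping the outline; the r=11.5 cylinder at (11, 2.5) partially overlaps it — only the 134.78 mm² overlap (of its 410.75 mm²) is removed, clipping the outline — area = 271.46 mm²; (rotated 15° about Z; rotation is an isometry so areas/perimeters/island counts are preserved). Checking containment: the cross-section at z = 10 is a subset of the cross-section at z = 8.8.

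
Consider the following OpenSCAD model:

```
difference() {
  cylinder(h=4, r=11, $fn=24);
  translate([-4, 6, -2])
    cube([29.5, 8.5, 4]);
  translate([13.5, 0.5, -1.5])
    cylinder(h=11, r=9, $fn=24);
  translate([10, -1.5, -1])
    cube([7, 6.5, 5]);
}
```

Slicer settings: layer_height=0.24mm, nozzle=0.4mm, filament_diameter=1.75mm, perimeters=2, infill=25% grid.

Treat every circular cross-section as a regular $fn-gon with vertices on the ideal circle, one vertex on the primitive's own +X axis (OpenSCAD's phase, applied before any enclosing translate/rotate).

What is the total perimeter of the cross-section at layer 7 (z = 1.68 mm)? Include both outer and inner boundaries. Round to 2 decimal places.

At z = 1.68 mm: the r=11 cylinder contributes a regular 24-gon of circumradius 11 (perimeter = 2·24·11.000·sin(180°/24) = 68.92 mm); the cube at (-4, 6) is present — its section is the full 29.5×8.5 rectangle (perimeter 76.00 mm); the cylinder at (13.5, 0.5): section is a regular 24-gon, circumradius r=9 (perimeter = 2·24·9.000·sin(180°/24) = 56.39 mm); the 7×6.5 cube at (10, -1.5) contributes its full rectangle (perimeter 27.00 mm); After the difference (first − rest): starting from the r=11 cylinder, the 29.5×8.5 cube at (-4, 6) partially overlaps it — only the 50.53 mm² overlap (of its 250.75 mm²) is removed, clipping the outline; the r=9 cylinder at (13.5, 0.5) partially overlaps it — only the 61.63 mm² overlap (of its 251.57 mm²) is removed, clipping the outline; the 7×6.5 cube at (10, -1.5) misses the remaining region (no effect) — boundary = 69.39 mm. Overall, the cross-section is a single solid region. Total boundary length (outer) = 69.39 mm.

69.39 mm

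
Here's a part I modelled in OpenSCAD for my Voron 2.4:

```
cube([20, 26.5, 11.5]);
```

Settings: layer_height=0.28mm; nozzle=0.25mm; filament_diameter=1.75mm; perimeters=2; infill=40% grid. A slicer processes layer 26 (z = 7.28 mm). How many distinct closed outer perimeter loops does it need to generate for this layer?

1

At z = 7.28 mm: the cube (footprint 20×26.5) is included at this height. The result has 1 disconnected region.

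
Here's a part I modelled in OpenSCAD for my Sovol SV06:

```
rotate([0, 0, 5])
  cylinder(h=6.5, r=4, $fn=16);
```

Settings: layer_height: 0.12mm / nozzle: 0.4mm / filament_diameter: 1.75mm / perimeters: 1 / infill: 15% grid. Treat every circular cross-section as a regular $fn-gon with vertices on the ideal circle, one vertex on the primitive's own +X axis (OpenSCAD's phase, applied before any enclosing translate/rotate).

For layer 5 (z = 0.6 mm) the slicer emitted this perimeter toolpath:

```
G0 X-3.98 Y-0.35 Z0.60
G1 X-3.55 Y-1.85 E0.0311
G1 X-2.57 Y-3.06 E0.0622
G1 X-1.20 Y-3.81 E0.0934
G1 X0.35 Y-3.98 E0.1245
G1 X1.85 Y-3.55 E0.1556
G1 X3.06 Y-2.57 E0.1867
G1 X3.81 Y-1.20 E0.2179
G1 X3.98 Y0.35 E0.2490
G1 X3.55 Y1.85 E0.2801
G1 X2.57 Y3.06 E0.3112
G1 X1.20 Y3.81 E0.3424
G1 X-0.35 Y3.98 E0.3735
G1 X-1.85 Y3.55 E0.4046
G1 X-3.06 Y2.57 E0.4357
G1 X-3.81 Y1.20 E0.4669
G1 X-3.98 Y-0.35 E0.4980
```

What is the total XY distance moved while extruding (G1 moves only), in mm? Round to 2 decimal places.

Sum the Euclidean lengths of each G1 segment: total = 24.95 mm.

24.95 mm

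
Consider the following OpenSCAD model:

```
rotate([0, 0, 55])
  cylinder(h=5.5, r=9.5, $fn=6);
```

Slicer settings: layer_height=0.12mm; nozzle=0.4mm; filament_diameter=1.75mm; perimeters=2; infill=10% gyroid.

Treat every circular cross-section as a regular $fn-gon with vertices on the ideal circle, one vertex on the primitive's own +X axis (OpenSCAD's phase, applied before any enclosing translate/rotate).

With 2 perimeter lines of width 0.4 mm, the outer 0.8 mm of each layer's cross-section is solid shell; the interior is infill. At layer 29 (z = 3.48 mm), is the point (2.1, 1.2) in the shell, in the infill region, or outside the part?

At z = 3.48 mm: the r=9.5 cylinder gives a regular 6-gon of circumradius 9.5 (constant along its height); (whole slice rotated 55° about Z — lengths, areas and connectivity unchanged). Overall, the cross-section is a single solid region. Undo the 55° rotation: the query point maps to (2.187, -1.032) in the un-rotated model frame. The nearest boundary edge runs (4.75, -8.23)→(9.50, 0.00); distance from the point to it = 5.82 mm. The point is inside the cross-section and 5.82 mm from the nearest boundary — more than the 0.8 mm shell width (2 × 0.4), so it's in the infill interior.

infill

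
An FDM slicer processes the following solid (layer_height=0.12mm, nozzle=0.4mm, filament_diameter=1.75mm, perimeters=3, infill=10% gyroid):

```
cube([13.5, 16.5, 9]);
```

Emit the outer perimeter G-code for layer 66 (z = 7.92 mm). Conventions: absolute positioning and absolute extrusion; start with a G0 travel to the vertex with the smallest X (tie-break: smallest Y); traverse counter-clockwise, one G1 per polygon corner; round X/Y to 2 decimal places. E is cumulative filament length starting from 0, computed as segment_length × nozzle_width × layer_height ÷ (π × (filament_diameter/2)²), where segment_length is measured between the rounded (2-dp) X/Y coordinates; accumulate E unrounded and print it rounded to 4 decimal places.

At z = 7.92 mm: the cube (footprint 13.5×16.5) is included at this height. The outline is a single polygon with 4 vertices. Extrusion per mm of travel: 0.4 × 0.12 / (π × 0.875²) = 0.019956. Accumulating E over each segment gives final E = 1.1974.

G0 X0.00 Y0.00 Z7.92
G1 X13.50 Y0.00 E0.2694
G1 X13.50 Y16.50 E0.5987
G1 X0.00 Y16.50 E0.8681
G1 X0.00 Y0.00 E1.1974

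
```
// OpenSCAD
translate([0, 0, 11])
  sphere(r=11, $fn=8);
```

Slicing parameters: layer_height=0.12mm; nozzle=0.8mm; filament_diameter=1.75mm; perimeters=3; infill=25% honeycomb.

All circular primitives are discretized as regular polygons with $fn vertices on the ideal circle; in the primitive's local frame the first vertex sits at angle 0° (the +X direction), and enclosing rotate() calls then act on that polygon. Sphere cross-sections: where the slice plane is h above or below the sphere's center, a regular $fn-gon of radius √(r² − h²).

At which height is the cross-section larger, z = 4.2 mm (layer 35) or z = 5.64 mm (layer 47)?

Layer 35 (z = 4.2): the r=11 sphere slices to a regular 8-gon of circumradius 8.646 (√(r²−h²) with h=6.8 from center) (area = (8/2)·8.646²·sin(360°/8) = 211.45 mm²). So its area = 211.45 mm². Layer 47 (z = 5.64): the r=11 sphere contributes a regular 8-gon of circumradius √(11²−5.36²) = 9.606 (area = (8/2)·9.606²·sin(360°/8) = 260.98 mm²). So its area = 260.98 mm². Layer 47 is larger (260.98 vs 211.45 mm²).

layer 47 (z = 5.64 mm)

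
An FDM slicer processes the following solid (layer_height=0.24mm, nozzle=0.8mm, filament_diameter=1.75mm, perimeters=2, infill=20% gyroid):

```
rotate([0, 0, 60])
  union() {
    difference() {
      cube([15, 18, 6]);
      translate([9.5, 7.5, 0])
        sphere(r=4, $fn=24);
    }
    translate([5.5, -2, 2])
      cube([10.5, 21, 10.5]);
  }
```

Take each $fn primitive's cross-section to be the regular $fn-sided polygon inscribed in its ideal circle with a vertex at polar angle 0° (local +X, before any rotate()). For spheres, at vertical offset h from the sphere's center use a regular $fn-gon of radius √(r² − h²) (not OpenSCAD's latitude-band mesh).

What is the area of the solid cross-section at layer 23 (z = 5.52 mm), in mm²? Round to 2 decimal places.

319.50 mm²

At z = 5.52 mm: the cube (footprint 15×18) is included at this height (area 270.00 mm²); the sphere at (9.5, 7.5) does not reach this height (|z−center|=5.520 > r=4); After the difference (first − rest): none of the subtracted shapes is present at this height, so the 15×18 cube is unchanged — area = 270.00 mm²; the cube at (5.5, -2) is present — its section is the full 10.5×21 rectangle (area 220.50 mm²); Taking the union: the regions partially overlap — summed areas 490.50 mm² minus the doubly-counted overlap 171.00 mm² gives 319.50 mm² — area = 319.50 mm²; (whole slice rotated 60° about Z — lengths, areas and connectivity unchanged). Overall, the cross-section is a single solid region. Net area = 319.50 mm².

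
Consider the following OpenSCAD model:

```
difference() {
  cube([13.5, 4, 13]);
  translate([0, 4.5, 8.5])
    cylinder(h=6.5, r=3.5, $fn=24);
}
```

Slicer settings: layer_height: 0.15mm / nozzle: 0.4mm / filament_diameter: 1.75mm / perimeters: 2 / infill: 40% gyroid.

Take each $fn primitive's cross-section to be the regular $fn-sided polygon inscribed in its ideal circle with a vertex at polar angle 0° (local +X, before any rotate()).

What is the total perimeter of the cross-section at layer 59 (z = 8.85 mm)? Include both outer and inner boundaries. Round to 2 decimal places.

At z = 8.85 mm: the cube is present — its section is the full 13.5×4 rectangle (perimeter 35.00 mm); the r=3.5 cylinder at (0, 4.5) contributes a regular 24-gon of circumradius 3.5 (perimeter = 2·24·3.500·sin(180°/24) = 21.93 mm); Taking the first minus the rest: starting from the 13.5×4 cube, the r=3.5 cylinder at (0, 4.5) partially overlaps it — only the 7.78 mm² overlap (of its 38.05 mm²) is removed, clipping the outline — boundary = 33.54 mm. Overall, the cross-section is a single solid region. Total boundary length (outer) = 33.54 mm.

33.54 mm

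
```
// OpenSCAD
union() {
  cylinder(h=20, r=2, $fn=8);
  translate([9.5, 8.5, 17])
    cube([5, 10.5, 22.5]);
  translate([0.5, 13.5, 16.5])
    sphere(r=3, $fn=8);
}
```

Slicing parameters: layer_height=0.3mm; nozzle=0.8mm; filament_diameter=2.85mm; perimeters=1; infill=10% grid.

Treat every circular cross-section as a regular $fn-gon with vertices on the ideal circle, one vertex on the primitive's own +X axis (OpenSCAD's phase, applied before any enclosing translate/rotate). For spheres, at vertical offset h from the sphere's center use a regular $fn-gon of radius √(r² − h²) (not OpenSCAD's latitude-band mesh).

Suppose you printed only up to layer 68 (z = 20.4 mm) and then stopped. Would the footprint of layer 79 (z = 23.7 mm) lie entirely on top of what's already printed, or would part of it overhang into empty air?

Compare the two slices. At z = 20.4: the cylinder is not intersected at this z (z outside [0, 20]); the cube at (9.5, 8.5) (footprint 5×10.5) is included at this height (area 52.50 mm²); the sphere at (0.5, 13.5) does not reach this height (|z−center|=3.900 > r=3); Combining (union): only the 5×10.5 cube at (9.5, 8.5) is present, so the union is just that shape — area = 52.50 mm². At z = 23.7: the cylinder is not intersected at this z (z outside [0, 20]); the cube at (9.5, 8.5) is present — its section is the full 5×10.5 rectangle (area 52.50 mm²); the sphere at (0.5, 13.5) is absent (|z−center|=7.200 > r=3); Combining (union): only the 5×10.5 cube at (9.5, 8.5) is present, so the union is just that shape — area = 52.50 mm². Checking containment: the cross-section at z = 23.7 is a subset of the cross-section at z = 20.4.

entirely on top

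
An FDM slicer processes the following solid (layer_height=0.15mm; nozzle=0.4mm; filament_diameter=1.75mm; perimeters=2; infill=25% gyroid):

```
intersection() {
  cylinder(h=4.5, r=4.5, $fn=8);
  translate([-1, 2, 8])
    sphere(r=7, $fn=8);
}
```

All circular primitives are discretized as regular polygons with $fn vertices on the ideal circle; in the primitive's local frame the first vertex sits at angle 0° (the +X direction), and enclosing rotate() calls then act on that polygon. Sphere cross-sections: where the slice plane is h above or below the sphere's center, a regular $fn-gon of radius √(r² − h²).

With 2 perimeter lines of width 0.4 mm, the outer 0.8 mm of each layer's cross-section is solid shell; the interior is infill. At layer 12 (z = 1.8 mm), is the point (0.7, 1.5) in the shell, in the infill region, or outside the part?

At z = 1.8 mm: the r=4.5 cylinder contributes a regular 8-gon of circumradius 4.5; the r=7 sphere at (-1, 2) contributes a regular 8-gon of circumradius √(7²−6.2²) = 3.250; Taking the intersection: the r=7 sphere at (-1, 2) partially overlaps the r=4.5 cylinder; clipping to the common part keeps 24.84 mm² — 1 connected region. Overall, the cross-section is a single solid region. The nearest boundary edge runs (2.25, 2.00)→(1.30, -0.30); distance from the point to it = 1.24 mm. The point is inside the cross-section and 1.24 mm from the nearest boundary — more than the 0.8 mm shell width (2 × 0.4), so it's in the infill interior.

infill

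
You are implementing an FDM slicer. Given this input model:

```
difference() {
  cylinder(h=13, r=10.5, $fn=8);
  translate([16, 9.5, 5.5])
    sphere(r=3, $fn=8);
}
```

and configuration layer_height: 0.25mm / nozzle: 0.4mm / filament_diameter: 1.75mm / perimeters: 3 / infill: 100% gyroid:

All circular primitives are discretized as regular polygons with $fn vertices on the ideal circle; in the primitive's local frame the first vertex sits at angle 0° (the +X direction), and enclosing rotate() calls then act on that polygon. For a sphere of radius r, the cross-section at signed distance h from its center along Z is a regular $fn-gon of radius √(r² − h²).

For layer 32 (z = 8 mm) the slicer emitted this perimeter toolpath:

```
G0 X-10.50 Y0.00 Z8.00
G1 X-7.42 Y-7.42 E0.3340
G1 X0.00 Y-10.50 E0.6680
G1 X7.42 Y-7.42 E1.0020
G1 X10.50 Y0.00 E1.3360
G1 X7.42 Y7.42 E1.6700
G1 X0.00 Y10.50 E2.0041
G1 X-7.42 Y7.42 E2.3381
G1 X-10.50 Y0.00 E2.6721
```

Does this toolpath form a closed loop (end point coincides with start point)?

Start point (G0): (-10.50, 0.00). End point (last G1): the path returns to the start — closed.

yes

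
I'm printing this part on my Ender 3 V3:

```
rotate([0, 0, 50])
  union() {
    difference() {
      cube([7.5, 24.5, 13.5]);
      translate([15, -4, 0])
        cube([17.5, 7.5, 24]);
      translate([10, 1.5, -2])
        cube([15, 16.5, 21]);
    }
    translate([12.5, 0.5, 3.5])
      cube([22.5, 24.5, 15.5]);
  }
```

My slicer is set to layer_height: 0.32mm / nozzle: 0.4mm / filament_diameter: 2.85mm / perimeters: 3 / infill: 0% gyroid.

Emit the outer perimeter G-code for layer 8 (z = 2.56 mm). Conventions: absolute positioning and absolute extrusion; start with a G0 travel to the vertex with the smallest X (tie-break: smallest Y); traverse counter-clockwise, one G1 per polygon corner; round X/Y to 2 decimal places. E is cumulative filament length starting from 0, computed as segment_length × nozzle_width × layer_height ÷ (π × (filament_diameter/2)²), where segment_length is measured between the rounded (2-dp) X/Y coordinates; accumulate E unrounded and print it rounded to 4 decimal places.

At z = 2.56 mm: the 7.5×24.5 cube contributes its full rectangle; the cube at (15, -4) is present — its section is the full 17.5×7.5 rectangle; the cube at (10, 1.5) is present — its section is the full 15×16.5 rectangle; Taking the first minus the rest: starting from the 7.5×24.5 cube, the 17.5×7.5 cube at (15, -4) misses the remaining region (no effect); the 15×16.5 cube at (10, 1.5) misses the remaining region (no effect) — 1 connected region; the cube at (12.5, 0.5) is not intersected at this z (z outside [3.5, 19]); Merging all regions: only that combined region is present, so the union is just that shape — 1 connected region; (whole slice rotated 50° about Z — lengths, areas and connectivity unchanged). The outline is a single polygon with 4 vertices. Extrusion per mm of travel: 0.4 × 0.32 / (π × 1.425²) = 0.020065. Accumulating E over each segment gives final E = 1.2841.

G0 X-18.77 Y15.75 Z2.56
G1 X0.00 Y0.00 E0.4916
G1 X4.82 Y5.75 E0.6422
G1 X-13.95 Y21.49 E1.1337
G1 X-18.77 Y15.75 E1.2841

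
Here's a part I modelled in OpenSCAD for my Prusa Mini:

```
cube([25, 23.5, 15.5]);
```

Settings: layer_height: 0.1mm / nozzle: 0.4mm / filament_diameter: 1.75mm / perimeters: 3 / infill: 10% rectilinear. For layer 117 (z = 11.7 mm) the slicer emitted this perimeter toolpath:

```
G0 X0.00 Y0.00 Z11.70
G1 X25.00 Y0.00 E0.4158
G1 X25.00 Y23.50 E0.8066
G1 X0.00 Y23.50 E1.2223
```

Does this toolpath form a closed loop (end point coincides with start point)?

Start point (G0): (0.00, 0.00). End point (last G1): the path does not return to the start — open.

no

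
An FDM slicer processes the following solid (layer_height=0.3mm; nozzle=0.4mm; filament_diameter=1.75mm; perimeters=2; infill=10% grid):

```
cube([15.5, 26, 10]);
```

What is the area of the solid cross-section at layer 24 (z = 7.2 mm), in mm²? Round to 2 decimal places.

At z = 7.2 mm: the cube (footprint 15.5×26) is included at this height (area 403.00 mm²). Overall, the cross-section is a single solid region. Net area = 403.00 mm².

403.00 mm²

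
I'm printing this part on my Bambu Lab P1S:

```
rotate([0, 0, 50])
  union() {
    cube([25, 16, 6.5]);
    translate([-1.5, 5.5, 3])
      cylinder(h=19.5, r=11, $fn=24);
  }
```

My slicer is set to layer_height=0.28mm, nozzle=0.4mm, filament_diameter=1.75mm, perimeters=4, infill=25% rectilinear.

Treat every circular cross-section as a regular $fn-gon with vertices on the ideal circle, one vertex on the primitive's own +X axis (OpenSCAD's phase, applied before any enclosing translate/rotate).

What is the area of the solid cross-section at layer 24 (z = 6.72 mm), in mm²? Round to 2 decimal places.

At z = 6.72 mm: the cube is not intersected at this z (z outside [0, 6.5]); the r=11 cylinder at (-1.5, 5.5) contributes a regular 24-gon of circumradius 11 (area = (24/2)·11.000²·sin(360°/24) = 375.81 mm²); Taking the union: only the r=11 cylinder at (-1.5, 5.5) is present, so the union is just that shape — area = 375.81 mm²; (whole slice rotated 50° about Z — lengths, areas and connectivity unchanged). Overall, the cross-section is a single solid region. Net area = 375.81 mm².

375.81 mm²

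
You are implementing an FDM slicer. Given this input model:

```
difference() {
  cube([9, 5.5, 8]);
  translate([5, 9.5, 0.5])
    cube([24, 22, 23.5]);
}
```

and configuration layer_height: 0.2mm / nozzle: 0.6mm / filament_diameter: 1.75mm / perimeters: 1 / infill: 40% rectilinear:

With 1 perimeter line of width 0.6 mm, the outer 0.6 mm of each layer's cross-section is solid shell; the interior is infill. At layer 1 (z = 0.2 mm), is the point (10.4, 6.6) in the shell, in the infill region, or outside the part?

outside

At z = 0.2 mm: the cube (footprint 9×5.5) is included at this height; the cube at (5, 9.5) does not reach this height (z outside [0.5, 24]); After the difference (first − rest): none of the subtracted shapes is present at this height, so the 9×5.5 cube is unchanged — 1 connected region. Overall, the cross-section is a single solid region. The nearest boundary edge runs (9.00, 0.00)→(9.00, 5.50); distance from the point to it = 1.78 mm. The point is not inside any of the regions above, so it lies outside the cross-section (1.78 mm from the nearest boundary).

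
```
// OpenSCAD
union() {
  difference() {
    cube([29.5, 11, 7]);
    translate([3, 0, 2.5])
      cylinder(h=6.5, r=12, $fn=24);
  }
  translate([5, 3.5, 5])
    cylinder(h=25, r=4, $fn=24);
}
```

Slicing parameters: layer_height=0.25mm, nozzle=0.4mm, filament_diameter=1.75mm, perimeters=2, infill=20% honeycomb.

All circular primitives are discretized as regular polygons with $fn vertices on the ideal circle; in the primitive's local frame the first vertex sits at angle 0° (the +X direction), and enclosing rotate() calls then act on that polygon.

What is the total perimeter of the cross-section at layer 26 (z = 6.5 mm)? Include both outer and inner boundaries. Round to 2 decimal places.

86.65 mm

At z = 6.5 mm: the cube (footprint 29.5×11) is included at this height (perimeter 81.00 mm); the cylinder at (3, 0): section is a regular 24-gon, circumradius r=12 (perimeter = 2·24·12.000·sin(180°/24) = 75.18 mm); Taking the first minus the rest: starting from the 29.5×11 cube, the r=12 cylinder at (3, 0) partially overlaps it — only the 141.92 mm² overlap (of its 447.24 mm²) is removed, clipping the outline — boundary = 61.59 mm; the r=4 cylinder at (5, 3.5) gives a regular 24-gon of circumradius 4 (constant along its height) (perimeter = 2·24·4.000·sin(180°/24) = 25.06 mm); Taking the union: the 2 present regions are separate (no shared area or edge), so areas and boundary lengths simply add and each stays a separate island — boundary = 86.65 mm. Overall, the cross-section has 2 separate islands. Total boundary length (outer) = 86.65 mm.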